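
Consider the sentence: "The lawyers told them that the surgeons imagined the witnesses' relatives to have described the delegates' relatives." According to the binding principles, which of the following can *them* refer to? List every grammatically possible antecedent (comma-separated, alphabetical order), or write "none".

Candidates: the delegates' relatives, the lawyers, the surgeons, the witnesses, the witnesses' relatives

*them* is a pronoun; Principle B requires it to be free in its binding domain — the matrix clause.
— the delegates' relatives: object of the clause headed by 'described'; is c-commanded by the pronoun; coreference would bind this R-expression — blocked (Principle C).
— the lawyers: subject of the matrix clause; c-commands the pronoun within its binding domain — blocked (Principle B).
— the surgeons: subject of the clause headed by 'imagined'; is c-commanded by the pronoun; coreference would bind this R-expression — blocked (Principle C).
— the witnesses: possessor inside the subject DP of the clause headed by 'described'; is c-commanded by the pronoun; coreference would bind this R-expression — blocked (Principle C).
— the witnesses' relatives: subject of the clause headed by 'described'; is c-commanded by the pronoun; coreference would bind this R-expression — blocked (Principle C).

none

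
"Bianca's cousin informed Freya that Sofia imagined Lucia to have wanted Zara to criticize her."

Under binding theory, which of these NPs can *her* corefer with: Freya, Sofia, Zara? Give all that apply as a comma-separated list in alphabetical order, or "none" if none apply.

Freya, Sofia

*her* is a pronoun; Principle B requires it to be free in its binding domain — the clause headed by 'criticize'.
— Freya: object of the matrix clause; c-commands the pronoun but lies outside its binding domain — allowed.
— Sofia: subject of the clause headed by 'imagined'; c-commands the pronoun but lies outside its binding domain — allowed.
— Zara: subject of the clause headed by 'criticize'; c-commands the pronoun within its binding domain — blocked (Principle B).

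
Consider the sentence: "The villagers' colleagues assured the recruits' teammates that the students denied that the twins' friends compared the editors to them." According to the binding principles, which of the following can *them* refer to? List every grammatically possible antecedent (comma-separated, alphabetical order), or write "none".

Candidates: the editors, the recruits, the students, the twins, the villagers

*them* is a pronoun; Principle B requires it to be free in its binding domain — the clause headed by 'compared'.
— the editors: object of the clause headed by 'compared'; c-commands the pronoun within its binding domain — blocked (Principle B).
— the recruits: possessor inside the object DP of the matrix clause; does not c-command the pronoun — Principle B does not apply; allowed.
— the students: subject of the clause headed by 'denied'; c-commands the pronoun but lies outside its binding domain — allowed.
— the twins: possessor inside the subject DP of the clause headed by 'compared'; does not c-command the pronoun — Principle B does not apply; allowed.
— the villagers: possessor inside the subject DP of the matrix clause; does not c-command the pronoun — Principle B does not apply; allowed.

the recruits, the students, the twins, the villagers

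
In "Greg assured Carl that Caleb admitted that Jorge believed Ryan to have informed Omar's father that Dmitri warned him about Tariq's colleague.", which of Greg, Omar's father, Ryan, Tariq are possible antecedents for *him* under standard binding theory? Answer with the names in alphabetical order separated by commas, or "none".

Greg, Omar's father, Ryan

*him* is a pronoun; Principle B requires it to be free in its binding domain — the clause headed by 'warned'.
— Greg: subject of the matrix clause; c-commands the pronoun but lies outside its binding domain — allowed.
— Omar's father: object of the clause headed by 'informed'; c-commands the pronoun but lies outside its binding domain — allowed.
— Ryan: subject of the clause headed by 'informed'; c-commands the pronoun but lies outside its binding domain — allowed.
— Tariq: possessor inside the second object DP of the clause headed by 'warned'; is c-commanded by the pronoun; coreference would bind this R-expression — blocked (Principle C).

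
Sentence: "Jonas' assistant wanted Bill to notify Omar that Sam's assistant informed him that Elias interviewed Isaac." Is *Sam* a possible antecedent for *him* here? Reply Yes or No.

*him* is a pronoun; Principle B requires it to be free in its binding domain — the clause headed by 'informed'.
— Sam: possessor inside the subject DP of the clause headed by 'informed'; does not c-command the pronoun — Principle B does not apply; allowed.

Yes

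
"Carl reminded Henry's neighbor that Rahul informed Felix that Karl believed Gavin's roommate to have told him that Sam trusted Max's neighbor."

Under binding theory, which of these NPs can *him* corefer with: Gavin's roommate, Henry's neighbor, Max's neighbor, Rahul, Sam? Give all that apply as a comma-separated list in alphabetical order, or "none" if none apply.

Henry's neighbor, Rahul

*him* is a pronoun; Principle B requires it to be free in its binding domain — the clause headed by 'told'.
— Gavin's roommate: subject of the clause headed by 'told'; c-commands the pronoun within its binding domain — blocked (Principle B).
— Henry's neighbor: object of the matrix clause; c-commands the pronoun but lies outside its binding domain — allowed.
— Max's neighbor: object of the clause headed by 'trusted'; is c-commanded by the pronoun; coreference would bind this R-expression — blocked (Principle C).
— Rahul: subject of the clause headed by 'informed'; c-commands the pronoun but lies outside its binding domain — allowed.
— Sam: subject of the clause headed by 'trusted'; is c-commanded by the pronoun; coreference would bind this R-expression — blocked (Principle C).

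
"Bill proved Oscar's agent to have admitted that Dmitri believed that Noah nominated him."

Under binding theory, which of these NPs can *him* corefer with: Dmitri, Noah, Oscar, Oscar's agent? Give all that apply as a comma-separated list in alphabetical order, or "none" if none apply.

Dmitri, Oscar, Oscar's agent

*him* is a pronoun; Principle B requires it to be free in its binding domain — the clause headed by 'nominated'.
— Dmitri: subject of the clause headed by 'believed'; c-commands the pronoun but lies outside its binding domain — allowed.
— Noah: subject of the clause headed by 'nominated'; c-commands the pronoun within its binding domain — blocked (Principle B).
— Oscar: possessor inside the subject DP of the clause headed by 'admitted'; does not c-command the pronoun — Principle B does not apply; allowed.
— Oscar's agent: subject of the clause headed by 'admitted'; c-commands the pronoun but lies outside its binding domain — allowed.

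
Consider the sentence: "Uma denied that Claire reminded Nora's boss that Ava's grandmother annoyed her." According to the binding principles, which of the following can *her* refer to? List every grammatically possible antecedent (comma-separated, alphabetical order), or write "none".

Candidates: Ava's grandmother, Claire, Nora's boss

*her* is a pronoun; Principle B requires it to be free in its binding domain — the clause headed by 'annoyed'.
— Ava's grandmother: subject of the clause headed by 'annoyed'; c-commands the pronoun within its binding domain — blocked (Principle B).
— Claire: subject of the clause headed by 'reminded'; c-commands the pronoun but lies outside its binding domain — allowed.
— Nora's boss: object of the clause headed by 'reminded'; c-commands the pronoun but lies outside its binding domain — allowed.

Claire, Nora's boss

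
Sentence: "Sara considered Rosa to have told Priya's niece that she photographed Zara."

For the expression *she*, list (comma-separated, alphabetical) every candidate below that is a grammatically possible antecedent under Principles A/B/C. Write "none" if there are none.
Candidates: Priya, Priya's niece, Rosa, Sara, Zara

*she* is a pronoun; Principle B requires it to be free in its binding domain — the clause headed by 'photographed'.
— Priya: possessor inside the object DP of the clause headed by 'told'; does not c-command the pronoun — Principle B does not apply; allowed.
— Priya's niece: object of the clause headed by 'told'; c-commands the pronoun but lies outside its binding domain — allowed.
— Rosa: subject of the clause headed by 'told'; c-commands the pronoun but lies outside its binding domain — allowed.
— Sara: subject of the matrix clause; c-commands the pronoun but lies outside its binding domain — allowed.
— Zara: object of the clause headed by 'photographed'; is c-commanded by the pronoun; coreference would bind this R-expression — blocked (Principle C).

Priya, Priya's niece, Rosa, Sara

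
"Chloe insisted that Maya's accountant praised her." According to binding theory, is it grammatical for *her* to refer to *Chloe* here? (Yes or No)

*Chloe* is an R-expression; Principle C requires it to be free (not bound by any c-commanding expression).
— her: object of the clause headed by 'praised'; the pronoun does not c-command the R-expression — coreference allowed.

Yes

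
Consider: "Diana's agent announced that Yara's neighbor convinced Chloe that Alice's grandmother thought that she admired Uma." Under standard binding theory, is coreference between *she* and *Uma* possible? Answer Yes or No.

No

*Uma* is an R-expression; Principle C requires it to be free (not bound by any c-commanding expression).
— she: subject of the clause headed by 'admired'; the pronoun c-commands the R-expression — coreference blocked (Principle C).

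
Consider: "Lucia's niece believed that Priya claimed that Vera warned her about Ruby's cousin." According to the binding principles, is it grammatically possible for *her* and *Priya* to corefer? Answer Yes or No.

*her* is a pronoun; Principle B requires it to be free in its binding domain — the clause headed by 'warned'.
— Priya: subject of the clause headed by 'claimed'; c-commands the pronoun but lies outside its binding domain — allowed.

Yes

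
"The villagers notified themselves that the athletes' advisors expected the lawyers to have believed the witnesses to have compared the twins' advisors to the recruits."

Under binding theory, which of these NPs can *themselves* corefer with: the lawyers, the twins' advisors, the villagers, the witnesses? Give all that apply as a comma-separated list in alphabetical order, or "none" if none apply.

*themselves* is a reflexive; Principle A requires it to be bound within its binding domain — the matrix clause.
— the lawyers: subject of the clause headed by 'believed'; does not c-command the reflexive — cannot bind it (Principle A).
— the twins' advisors: object of the clause headed by 'compared'; does not c-command the reflexive — cannot bind it (Principle A).
— the villagers: subject of the matrix clause; c-commands the reflexive within its binding domain — allowed (Principle A).
— the witnesses: subject of the clause headed by 'compared'; does not c-command the reflexive — cannot bind it (Principle A).

the villagers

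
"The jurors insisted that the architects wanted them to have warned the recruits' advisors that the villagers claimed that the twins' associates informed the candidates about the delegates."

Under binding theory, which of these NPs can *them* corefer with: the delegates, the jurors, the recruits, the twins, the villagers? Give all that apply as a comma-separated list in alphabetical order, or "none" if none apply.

*them* is a pronoun; Principle B requires it to be free in its binding domain — the clause headed by 'wanted'.
— the delegates: second object of the clause headed by 'informed'; is c-commanded by the pronoun; coreference would bind this R-expression — blocked (Principle C).
— the jurors: subject of the matrix clause; c-commands the pronoun but lies outside its binding domain — allowed.
— the recruits: possessor inside the object DP of the clause headed by 'warned'; is c-commanded by the pronoun; coreference would bind this R-expression — blocked (Principle C).
— the twins: possessor inside the subject DP of the clause headed by 'informed'; is c-commanded by the pronoun; coreference would bind this R-expression — blocked (Principle C).
— the villagers: subject of the clause headed by 'claimed'; is c-commanded by the pronoun; coreference would bind this R-expression — blocked (Principle C).

the jurors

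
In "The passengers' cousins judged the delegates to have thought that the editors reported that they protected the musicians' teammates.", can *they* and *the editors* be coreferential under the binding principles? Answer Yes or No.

Yes

*the editors* is an R-expression; Principle C requires it to be free (not bound by any c-commanding expression).
— they: subject of the clause headed by 'protected'; the pronoun does not c-command the R-expression — coreference allowed.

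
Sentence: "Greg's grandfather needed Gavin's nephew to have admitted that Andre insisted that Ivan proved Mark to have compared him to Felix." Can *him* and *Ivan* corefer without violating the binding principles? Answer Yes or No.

*Ivan* is an R-expression; Principle C requires it to be free (not bound by any c-commanding expression).
— him: object of the clause headed by 'compared'; the pronoun does not c-command the R-expression — coreference allowed.

Yes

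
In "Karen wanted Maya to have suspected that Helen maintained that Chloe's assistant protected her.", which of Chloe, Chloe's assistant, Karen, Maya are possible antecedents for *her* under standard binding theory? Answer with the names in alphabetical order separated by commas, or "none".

*her* is a pronoun; Principle B requires it to be free in its binding domain — the clause headed by 'protected'.
— Chloe: possessor inside the subject DP of the clause headed by 'protected'; does not c-command the pronoun — Principle B does not apply; allowed.
— Chloe's assistant: subject of the clause headed by 'protected'; c-commands the pronoun within its binding domain — blocked (Principle B).
— Karen: subject of the matrix clause; c-commands the pronoun but lies outside its binding domain — allowed.
— Maya: subject of the clause headed by 'suspected'; c-commands the pronoun but lies outside its binding domain — allowed.

Chloe, Karen, Maya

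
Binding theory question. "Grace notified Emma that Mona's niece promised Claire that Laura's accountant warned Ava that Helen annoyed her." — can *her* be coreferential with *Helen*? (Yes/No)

No

*her* is a pronoun; Principle B requires it to be free in its binding domain — the clause headed by 'annoyed'.
— Helen: subject of the clause headed by 'annoyed'; c-commands the pronoun within its binding domain — blocked (Principle B).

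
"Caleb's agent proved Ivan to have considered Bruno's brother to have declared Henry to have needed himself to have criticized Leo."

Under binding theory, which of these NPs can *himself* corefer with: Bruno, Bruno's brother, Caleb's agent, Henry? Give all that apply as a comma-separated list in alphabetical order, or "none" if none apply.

Henry

*himself* is a reflexive; Principle A requires it to be bound within its binding domain — the clause headed by 'needed'.
— Bruno: possessor inside the subject DP of the clause headed by 'declared'; does not c-command the reflexive — cannot bind it (Principle A).
— Bruno's brother: subject of the clause headed by 'declared'; c-commands the reflexive but lies outside its binding domain — cannot bind it (Principle A).
— Caleb's agent: subject of the matrix clause; c-commands the reflexive but lies outside its binding domain — cannot bind it (Principle A).
— Henry: subject of the clause headed by 'needed'; c-commands the reflexive within its binding domain — allowed (Principle A).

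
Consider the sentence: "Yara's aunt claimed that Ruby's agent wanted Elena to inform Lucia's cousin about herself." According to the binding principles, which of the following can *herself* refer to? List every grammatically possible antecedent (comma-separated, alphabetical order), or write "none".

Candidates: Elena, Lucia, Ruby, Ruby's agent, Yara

Elena

*herself* is a reflexive; Principle A requires it to be bound within its binding domain — the clause headed by 'inform'.
— Elena: subject of the clause headed by 'inform'; c-commands the reflexive within its binding domain — allowed (Principle A).
— Lucia: possessor inside the object DP of the clause headed by 'inform'; does not c-command the reflexive — cannot bind it (Principle A).
— Ruby: possessor inside the subject DP of the clause headed by 'wanted'; does not c-command the reflexive — cannot bind it (Principle A).
— Ruby's agent: subject of the clause headed by 'wanted'; c-commands the reflexive but lies outside its binding domain — cannot bind it (Principle A).
— Yara: possessor inside the subject DP of the matrix clause; does not c-command the reflexive — cannot bind it (Principle A).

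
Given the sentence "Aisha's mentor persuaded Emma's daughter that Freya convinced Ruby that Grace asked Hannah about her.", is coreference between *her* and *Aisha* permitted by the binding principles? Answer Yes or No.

*her* is a pronoun; Principle B requires it to be free in its binding domain — the clause headed by 'asked'.
— Aisha: possessor inside the subject DP of the matrix clause; does not c-command the pronoun — Principle B does not apply; allowed.

Yes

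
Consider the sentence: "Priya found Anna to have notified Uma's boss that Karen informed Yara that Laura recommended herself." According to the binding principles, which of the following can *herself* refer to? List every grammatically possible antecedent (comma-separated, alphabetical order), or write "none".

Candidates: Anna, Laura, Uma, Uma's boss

Laura

*herself* is a reflexive; Principle A requires it to be bound within its binding domain — the clause headed by 'recommended'.
— Anna: subject of the clause headed by 'notified'; c-commands the reflexive but lies outside its binding domain — cannot bind it (Principle A).
— Laura: subject of the clause headed by 'recommended'; c-commands the reflexive within its binding domain — allowed (Principle A).
— Uma: possessor inside the object DP of the clause headed by 'notified'; does not c-command the reflexive — cannot bind it (Principle A).
— Uma's boss: object of the clause headed by 'notified'; c-commands the reflexive but lies outside its binding domain — cannot bind it (Principle A).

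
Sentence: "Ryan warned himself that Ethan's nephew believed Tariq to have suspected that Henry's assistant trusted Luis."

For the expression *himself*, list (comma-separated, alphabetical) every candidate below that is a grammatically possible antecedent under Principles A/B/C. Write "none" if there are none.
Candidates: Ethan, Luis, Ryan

*himself* is a reflexive; Principle A requires it to be bound within its binding domain — the matrix clause.
— Ethan: possessor inside the subject DP of the clause headed by 'believed'; does not c-command the reflexive — cannot bind it (Principle A).
— Luis: object of the clause headed by 'trusted'; does not c-command the reflexive — cannot bind it (Principle A).
— Ryan: subject of the matrix clause; c-commands the reflexive within its binding domain — allowed (Principle A).

Ryan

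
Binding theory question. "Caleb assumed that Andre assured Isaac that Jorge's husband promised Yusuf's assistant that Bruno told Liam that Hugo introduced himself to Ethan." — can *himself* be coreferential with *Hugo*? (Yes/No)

Yes

*himself* is a reflexive; Principle A requires it to be bound within its binding domain — the clause headed by 'introduced'.
— Hugo: subject of the clause headed by 'introduced'; c-commands the reflexive within its binding domain — allowed (Principle A).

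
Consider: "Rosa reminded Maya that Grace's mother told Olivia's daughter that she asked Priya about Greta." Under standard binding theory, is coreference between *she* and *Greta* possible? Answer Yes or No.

*Greta* is an R-expression; Principle C requires it to be free (not bound by any c-commanding expression).
— she: subject of the clause headed by 'asked'; the pronoun c-commands the R-expression — coreference blocked (Principle C).

No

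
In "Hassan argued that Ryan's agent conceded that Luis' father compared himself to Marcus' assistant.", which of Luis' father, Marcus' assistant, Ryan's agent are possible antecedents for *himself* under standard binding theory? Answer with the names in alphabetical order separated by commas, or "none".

Luis' father

*himself* is a reflexive; Principle A requires it to be bound within its binding domain — the clause headed by 'compared'.
— Luis' father: subject of the clause headed by 'compared'; c-commands the reflexive within its binding domain — allowed (Principle A).
— Marcus' assistant: second object of the clause headed by 'compared'; does not c-command the reflexive — cannot bind it (Principle A).
— Ryan's agent: subject of the clause headed by 'conceded'; c-commands the reflexive but lies outside its binding domain — cannot bind it (Principle A).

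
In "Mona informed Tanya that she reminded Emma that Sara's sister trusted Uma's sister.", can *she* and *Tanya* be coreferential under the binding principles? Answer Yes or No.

*Tanya* is an R-expression; Principle C requires it to be free (not bound by any c-commanding expression).
— she: subject of the clause headed by 'reminded'; the pronoun does not c-command the R-expression — coreference allowed.

Yes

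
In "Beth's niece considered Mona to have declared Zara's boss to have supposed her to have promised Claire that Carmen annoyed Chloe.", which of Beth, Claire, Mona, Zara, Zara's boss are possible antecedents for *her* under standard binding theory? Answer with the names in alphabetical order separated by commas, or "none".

Beth, Mona, Zara

*her* is a pronoun; Principle B requires it to be free in its binding domain — the clause headed by 'supposed'.
— Beth: possessor inside the subject DP of the matrix clause; does not c-command the pronoun — Principle B does not apply; allowed.
— Claire: object of the clause headed by 'promised'; is c-commanded by the pronoun; coreference would bind this R-expression — blocked (Principle C).
— Mona: subject of the clause headed by 'declared'; c-commands the pronoun but lies outside its binding domain — allowed.
— Zara: possessor inside the subject DP of the clause headed by 'supposed'; does not c-command the pronoun — Principle B does not apply; allowed.
— Zara's boss: subject of the clause headed by 'supposed'; c-commands the pronoun within its binding domain — blocked (Principle B).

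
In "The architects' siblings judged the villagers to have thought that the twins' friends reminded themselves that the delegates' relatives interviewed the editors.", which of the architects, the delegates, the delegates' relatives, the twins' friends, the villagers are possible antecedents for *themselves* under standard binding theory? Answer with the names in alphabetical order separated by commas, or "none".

*themselves* is a reflexive; Principle A requires it to be bound within its binding domain — the clause headed by 'reminded'.
— the architects: possessor inside the subject DP of the matrix clause; does not c-command the reflexive — cannot bind it (Principle A).
— the delegates: possessor inside the subject DP of the clause headed by 'interviewed'; does not c-command the reflexive — cannot bind it (Principle A).
— the delegates' relatives: subject of the clause headed by 'interviewed'; does not c-command the reflexive — cannot bind it (Principle A).
— the twins' friends: subject of the clause headed by 'reminded'; c-commands the reflexive within its binding domain — allowed (Principle A).
— the villagers: subject of the clause headed by 'thought'; c-commands the reflexive but lies outside its binding domain — cannot bind it (Principle A).

the twins' friends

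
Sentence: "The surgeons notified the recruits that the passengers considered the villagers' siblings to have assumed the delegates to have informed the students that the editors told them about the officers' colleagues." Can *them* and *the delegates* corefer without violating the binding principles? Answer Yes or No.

*the delegates* is an R-expression; Principle C requires it to be free (not bound by any c-commanding expression).
— them: object of the clause headed by 'told'; the pronoun does not c-command the R-expression — coreference allowed.

Yes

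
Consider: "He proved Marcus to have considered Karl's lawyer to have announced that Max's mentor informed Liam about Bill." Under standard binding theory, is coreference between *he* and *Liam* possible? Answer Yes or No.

No

*Liam* is an R-expression; Principle C requires it to be free (not bound by any c-commanding expression).
— he: subject of the matrix clause; the pronoun c-commands the R-expression — coreference blocked (Principle C).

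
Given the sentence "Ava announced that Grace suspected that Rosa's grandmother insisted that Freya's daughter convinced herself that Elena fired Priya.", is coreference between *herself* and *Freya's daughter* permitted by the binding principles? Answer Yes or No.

*herself* is a reflexive; Principle A requires it to be bound within its binding domain — the clause headed by 'convinced'.
— Freya's daughter: subject of the clause headed by 'convinced'; c-commands the reflexive within its binding domain — allowed (Principle A).

Yes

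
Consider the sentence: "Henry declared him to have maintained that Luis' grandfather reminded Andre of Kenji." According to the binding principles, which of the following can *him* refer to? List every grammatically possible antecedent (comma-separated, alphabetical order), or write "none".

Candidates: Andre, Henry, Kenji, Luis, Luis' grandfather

none

*him* is a pronoun; Principle B requires it to be free in its binding domain — the matrix clause.
— Andre: object of the clause headed by 'reminded'; is c-commanded by the pronoun; coreference would bind this R-expression — blocked (Principle C).
— Henry: subject of the matrix clause; c-commands the pronoun within its binding domain — blocked (Principle B).
— Kenji: second object of the clause headed by 'reminded'; is c-commanded by the pronoun; coreference would bind this R-expression — blocked (Principle C).
— Luis: possessor inside the subject DP of the clause headed by 'reminded'; is c-commanded by the pronoun; coreference would bind this R-expression — blocked (Principle C).
— Luis' grandfather: subject of the clause headed by 'reminded'; is c-commanded by the pronoun; coreference would bind this R-expression — blocked (Principle C).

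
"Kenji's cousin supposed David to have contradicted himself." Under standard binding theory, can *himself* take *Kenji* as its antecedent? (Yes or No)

*himself* is a reflexive; Principle A requires it to be bound within its binding domain — the clause headed by 'contradicted'.
— Kenji: possessor inside the subject DP of the matrix clause; does not c-command the reflexive — cannot bind it (Principle A).

No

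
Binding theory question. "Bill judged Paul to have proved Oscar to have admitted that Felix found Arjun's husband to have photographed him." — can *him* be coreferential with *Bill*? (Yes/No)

Yes

*him* is a pronoun; Principle B requires it to be free in its binding domain — the clause headed by 'photographed'.
— Bill: subject of the matrix clause; c-commands the pronoun but lies outside its binding domain — allowed.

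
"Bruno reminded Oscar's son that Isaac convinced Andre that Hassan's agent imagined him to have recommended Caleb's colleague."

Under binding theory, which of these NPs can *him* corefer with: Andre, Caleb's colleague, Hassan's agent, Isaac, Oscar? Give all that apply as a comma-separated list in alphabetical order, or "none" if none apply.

Andre, Isaac, Oscar

*him* is a pronoun; Principle B requires it to be free in its binding domain — the clause headed by 'imagined'.
— Andre: object of the clause headed by 'convinced'; c-commands the pronoun but lies outside its binding domain — allowed.
— Caleb's colleague: object of the clause headed by 'recommended'; is c-commanded by the pronoun; coreference would bind this R-expression — blocked (Principle C).
— Hassan's agent: subject of the clause headed by 'imagined'; c-commands the pronoun within its binding domain — blocked (Principle B).
— Isaac: subject of the clause headed by 'convinced'; c-commands the pronoun but lies outside its binding domain — allowed.
— Oscar: possessor inside the object DP of the matrix clause; does not c-command the pronoun — Principle B does not apply; allowed.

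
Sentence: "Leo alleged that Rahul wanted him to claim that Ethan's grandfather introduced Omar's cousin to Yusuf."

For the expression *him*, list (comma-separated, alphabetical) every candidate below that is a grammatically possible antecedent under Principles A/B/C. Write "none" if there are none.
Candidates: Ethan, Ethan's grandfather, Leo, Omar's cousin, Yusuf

*him* is a pronoun; Principle B requires it to be free in its binding domain — the clause headed by 'wanted'.
— Ethan: possessor inside the subject DP of the clause headed by 'introduced'; is c-commanded by the pronoun; coreference would bind this R-expression — blocked (Principle C).
— Ethan's grandfather: subject of the clause headed by 'introduced'; is c-commanded by the pronoun; coreference would bind this R-expression — blocked (Principle C).
— Leo: subject of the matrix clause; c-commands the pronoun but lies outside its binding domain — allowed.
— Omar's cousin: object of the clause headed by 'introduced'; is c-commanded by the pronoun; coreference would bind this R-expression — blocked (Principle C).
— Yusuf: second object of the clause headed by 'introduced'; is c-commanded by the pronoun; coreference would bind this R-expression — blocked (Principle C).

Leo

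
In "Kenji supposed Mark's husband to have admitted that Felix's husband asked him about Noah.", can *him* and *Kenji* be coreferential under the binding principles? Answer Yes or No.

Yes

*Kenji* is an R-expression; Principle C requires it to be free (not bound by any c-commanding expression).
— him: object of the clause headed by 'asked'; the pronoun does not c-command the R-expression — coreference allowed.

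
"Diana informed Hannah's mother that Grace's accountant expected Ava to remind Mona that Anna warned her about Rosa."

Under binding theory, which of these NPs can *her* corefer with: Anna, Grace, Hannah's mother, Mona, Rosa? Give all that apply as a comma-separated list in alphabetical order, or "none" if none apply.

Grace, Hannah's mother, Mona

*her* is a pronoun; Principle B requires it to be free in its binding domain — the clause headed by 'warned'.
— Anna: subject of the clause headed by 'warned'; c-commands the pronoun within its binding domain — blocked (Principle B).
— Grace: possessor inside the subject DP of the clause headed by 'expected'; does not c-command the pronoun — Principle B does not apply; allowed.
— Hannah's mother: object of the matrix clause; c-commands the pronoun but lies outside its binding domain — allowed.
— Mona: object of the clause headed by 'remind'; c-commands the pronoun but lies outside its binding domain — allowed.
— Rosa: second object of the clause headed by 'warned'; is c-commanded by the pronoun; coreference would bind this R-expression — blocked (Principle C).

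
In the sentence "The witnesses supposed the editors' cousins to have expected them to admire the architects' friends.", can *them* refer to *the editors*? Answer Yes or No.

*them* is a pronoun; Principle B requires it to be free in its binding domain — the clause headed by 'expected'.
— the editors: possessor inside the subject DP of the clause headed by 'expected'; does not c-command the pronoun — Principle B does not apply; allowed.

Yes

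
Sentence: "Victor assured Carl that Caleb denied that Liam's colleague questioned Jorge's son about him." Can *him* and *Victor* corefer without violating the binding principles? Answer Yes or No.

*Victor* is an R-expression; Principle C requires it to be free (not bound by any c-commanding expression).
— him: second object of the clause headed by 'questioned'; the pronoun does not c-command the R-expression — coreference allowed.

Yes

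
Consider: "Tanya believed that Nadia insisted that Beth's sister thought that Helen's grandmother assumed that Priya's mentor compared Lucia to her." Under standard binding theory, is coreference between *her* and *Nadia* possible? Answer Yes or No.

*Nadia* is an R-expression; Principle C requires it to be free (not bound by any c-commanding expression).
— her: second object of the clause headed by 'compared'; the pronoun does not c-command the R-expression — coreference allowed.

Yes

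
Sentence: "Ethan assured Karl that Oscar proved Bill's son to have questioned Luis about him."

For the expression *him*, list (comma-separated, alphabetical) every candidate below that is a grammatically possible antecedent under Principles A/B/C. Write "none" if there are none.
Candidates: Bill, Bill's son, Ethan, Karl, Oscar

*him* is a pronoun; Principle B requires it to be free in its binding domain — the clause headed by 'questioned'.
— Bill: possessor inside the subject DP of the clause headed by 'questioned'; does not c-command the pronoun — Principle B does not apply; allowed.
— Bill's son: subject of the clause headed by 'questioned'; c-commands the pronoun within its binding domain — blocked (Principle B).
— Ethan: subject of the matrix clause; c-commands the pronoun but lies outside its binding domain — allowed.
— Karl: object of the matrix clause; c-commands the pronoun but lies outside its binding domain — allowed.
— Oscar: subject of the clause headed by 'proved'; c-commands the pronoun but lies outside its binding domain — allowed.

Bill, Ethan, Karl, Oscar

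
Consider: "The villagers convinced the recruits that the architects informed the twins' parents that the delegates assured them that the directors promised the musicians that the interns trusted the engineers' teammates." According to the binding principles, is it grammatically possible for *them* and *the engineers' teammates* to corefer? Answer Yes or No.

No

*them* is a pronoun; Principle B requires it to be free in its binding domain — the clause headed by 'assured'.
— the engineers' teammates: object of the clause headed by 'trusted'; is c-commanded by the pronoun; coreference would bind this R-expression — blocked (Principle C).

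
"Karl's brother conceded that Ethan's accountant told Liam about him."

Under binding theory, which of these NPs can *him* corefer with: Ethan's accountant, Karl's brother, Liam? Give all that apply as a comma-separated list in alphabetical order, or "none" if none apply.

*him* is a pronoun; Principle B requires it to be free in its binding domain — the clause headed by 'told'.
— Ethan's accountant: subject of the clause headed by 'told'; c-commands the pronoun within its binding domain — blocked (Principle B).
— Karl's brother: subject of the matrix clause; c-commands the pronoun but lies outside its binding domain — allowed.
— Liam: object of the clause headed by 'told'; c-commands the pronoun within its binding domain — blocked (Principle B).

Karl's brother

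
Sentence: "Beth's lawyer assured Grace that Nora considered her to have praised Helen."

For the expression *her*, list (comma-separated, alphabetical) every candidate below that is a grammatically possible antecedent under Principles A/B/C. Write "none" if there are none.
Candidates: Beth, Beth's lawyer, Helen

Beth, Beth's lawyer

*her* is a pronoun; Principle B requires it to be free in its binding domain — the clause headed by 'considered'.
— Beth: possessor inside the subject DP of the matrix clause; does not c-command the pronoun — Principle B does not apply; allowed.
— Beth's lawyer: subject of the matrix clause; c-commands the pronoun but lies outside its binding domain — allowed.
— Helen: object of the clause headed by 'praised'; is c-commanded by the pronoun; coreference would bind this R-expression — blocked (Principle C).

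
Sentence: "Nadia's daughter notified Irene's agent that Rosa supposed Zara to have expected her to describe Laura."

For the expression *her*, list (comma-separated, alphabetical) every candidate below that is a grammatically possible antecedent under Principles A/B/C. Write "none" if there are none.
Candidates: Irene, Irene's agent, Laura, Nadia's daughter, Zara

*her* is a pronoun; Principle B requires it to be free in its binding domain — the clause headed by 'expected'.
— Irene: possessor inside the object DP of the matrix clause; does not c-command the pronoun — Principle B does not apply; allowed.
— Irene's agent: object of the matrix clause; c-commands the pronoun but lies outside its binding domain — allowed.
— Laura: object of the clause headed by 'describe'; is c-commanded by the pronoun; coreference would bind this R-expression — blocked (Principle C).
— Nadia's daughter: subject of the matrix clause; c-commands the pronoun but lies outside its binding domain — allowed.
— Zara: subject of the clause headed by 'expected'; c-commands the pronoun within its binding domain — blocked (Principle B).

Irene, Irene's agent, Nadia's daughter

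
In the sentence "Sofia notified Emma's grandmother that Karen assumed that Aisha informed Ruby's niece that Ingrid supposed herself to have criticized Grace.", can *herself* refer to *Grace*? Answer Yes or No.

No

*herself* is a reflexive; Principle A requires it to be bound within its binding domain — the clause headed by 'supposed'.
— Grace: object of the clause headed by 'criticized'; does not c-command the reflexive — cannot bind it (Principle A).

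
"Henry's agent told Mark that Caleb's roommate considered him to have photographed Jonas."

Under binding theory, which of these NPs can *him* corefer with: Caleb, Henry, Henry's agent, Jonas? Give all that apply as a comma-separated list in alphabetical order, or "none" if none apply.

Caleb, Henry, Henry's agent

*him* is a pronoun; Principle B requires it to be free in its binding domain — the clause headed by 'considered'.
— Caleb: possessor inside the subject DP of the clause headed by 'considered'; does not c-command the pronoun — Principle B does not apply; allowed.
— Henry: possessor inside the subject DP of the matrix clause; does not c-command the pronoun — Principle B does not apply; allowed.
— Henry's agent: subject of the matrix clause; c-commands the pronoun but lies outside its binding domain — allowed.
— Jonas: object of the clause headed by 'photographed'; is c-commanded by the pronoun; coreference would bind this R-expression — blocked (Principle C).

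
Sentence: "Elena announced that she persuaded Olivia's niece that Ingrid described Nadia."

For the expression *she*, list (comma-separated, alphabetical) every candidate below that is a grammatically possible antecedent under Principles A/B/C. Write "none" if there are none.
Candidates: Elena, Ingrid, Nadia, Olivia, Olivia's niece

*she* is a pronoun; Principle B requires it to be free in its binding domain — the clause headed by 'persuaded'.
— Elena: subject of the matrix clause; c-commands the pronoun but lies outside its binding domain — allowed.
— Ingrid: subject of the clause headed by 'described'; is c-commanded by the pronoun; coreference would bind this R-expression — blocked (Principle C).
— Nadia: object of the clause headed by 'described'; is c-commanded by the pronoun; coreference would bind this R-expression — blocked (Principle C).
— Olivia: possessor inside the object DP of the clause headed by 'persuaded'; is c-commanded by the pronoun; coreference would bind this R-expression — blocked (Principle C).
— Olivia's niece: object of the clause headed by 'persuaded'; is c-commanded by the pronoun; coreference would bind this R-expression — blocked (Principle C).

Elena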